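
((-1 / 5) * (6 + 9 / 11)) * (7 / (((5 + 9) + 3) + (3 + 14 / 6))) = -315/737 = -0.43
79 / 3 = 26.33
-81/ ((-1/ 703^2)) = 40030929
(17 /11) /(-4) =-17/44 = -0.39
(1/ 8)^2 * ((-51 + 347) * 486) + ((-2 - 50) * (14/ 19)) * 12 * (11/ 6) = 106765/76 = 1404.80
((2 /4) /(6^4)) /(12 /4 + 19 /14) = 7/79056 = 0.00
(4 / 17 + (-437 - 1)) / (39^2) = -7442/25857 = -0.29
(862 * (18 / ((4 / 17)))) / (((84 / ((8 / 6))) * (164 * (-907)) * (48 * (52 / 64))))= -7327/40608204 = 0.00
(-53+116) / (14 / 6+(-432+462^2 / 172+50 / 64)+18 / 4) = 260064/3370793 = 0.08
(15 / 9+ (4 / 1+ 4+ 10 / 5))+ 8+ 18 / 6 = 68/3 = 22.67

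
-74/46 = -1.61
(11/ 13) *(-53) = -583/13 = -44.85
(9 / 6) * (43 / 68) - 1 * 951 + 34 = -916.05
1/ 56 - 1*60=-3359/56 = -59.98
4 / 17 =0.24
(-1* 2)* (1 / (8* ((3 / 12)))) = -1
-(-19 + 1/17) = 18.94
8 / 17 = 0.47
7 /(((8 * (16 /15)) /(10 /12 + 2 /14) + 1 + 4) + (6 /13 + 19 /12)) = 31980/72121 = 0.44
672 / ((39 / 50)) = 11200/13 = 861.54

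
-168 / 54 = -28/9 = -3.11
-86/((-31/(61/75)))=2.26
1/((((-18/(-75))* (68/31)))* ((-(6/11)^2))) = -93775/14688 = -6.38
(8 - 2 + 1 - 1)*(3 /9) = 2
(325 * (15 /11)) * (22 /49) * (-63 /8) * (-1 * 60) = 658125/7 = 94017.86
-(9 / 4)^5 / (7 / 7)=-59049/1024 = -57.67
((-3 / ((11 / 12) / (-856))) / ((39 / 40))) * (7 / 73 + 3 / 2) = 47867520/10439 = 4585.45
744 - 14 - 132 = 598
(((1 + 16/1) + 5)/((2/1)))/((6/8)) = 44/3 = 14.67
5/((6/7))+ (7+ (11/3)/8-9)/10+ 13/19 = 29017/4560 = 6.36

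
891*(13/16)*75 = 868725/16 = 54295.31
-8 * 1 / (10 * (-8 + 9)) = -4/5 = -0.80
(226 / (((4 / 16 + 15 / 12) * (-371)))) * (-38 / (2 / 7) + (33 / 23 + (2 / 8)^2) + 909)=-10777149/34132 = -315.75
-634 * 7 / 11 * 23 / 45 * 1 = -102074/495 = -206.21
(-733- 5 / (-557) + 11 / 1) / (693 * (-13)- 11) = 36559/456740 = 0.08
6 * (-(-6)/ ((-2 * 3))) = -6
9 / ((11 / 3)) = 27/11 = 2.45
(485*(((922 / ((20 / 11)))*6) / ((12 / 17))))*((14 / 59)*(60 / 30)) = 58534553/59 = 992111.07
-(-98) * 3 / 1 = 294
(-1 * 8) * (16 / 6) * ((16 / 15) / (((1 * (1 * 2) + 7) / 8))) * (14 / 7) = -16384/405 = -40.45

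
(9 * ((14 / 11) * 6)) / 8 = 189/22 = 8.59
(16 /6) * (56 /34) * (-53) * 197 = -2338784/51 = -45858.51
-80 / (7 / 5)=-57.14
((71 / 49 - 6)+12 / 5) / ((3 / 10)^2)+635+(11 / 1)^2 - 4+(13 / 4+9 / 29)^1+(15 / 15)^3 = 37479961/51156 = 732.66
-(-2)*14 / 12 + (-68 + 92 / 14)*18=-23171/21 = -1103.38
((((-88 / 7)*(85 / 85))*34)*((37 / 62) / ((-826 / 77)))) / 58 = 152218/371287 = 0.41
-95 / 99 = -0.96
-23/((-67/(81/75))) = 621/1675 = 0.37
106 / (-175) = -106/175 = -0.61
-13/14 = -0.93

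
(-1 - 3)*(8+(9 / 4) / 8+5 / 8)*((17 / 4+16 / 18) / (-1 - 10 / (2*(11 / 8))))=193325/4896 = 39.49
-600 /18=-100/3 = -33.33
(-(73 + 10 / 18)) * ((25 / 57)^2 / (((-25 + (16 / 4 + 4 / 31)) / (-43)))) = -551528750/18918927 = -29.15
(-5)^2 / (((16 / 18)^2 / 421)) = 852525/64 = 13320.70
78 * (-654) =-51012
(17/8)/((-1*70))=-17/560 = -0.03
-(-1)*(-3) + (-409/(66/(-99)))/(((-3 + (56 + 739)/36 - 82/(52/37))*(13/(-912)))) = 6695769/6125 = 1093.19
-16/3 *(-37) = 592/3 = 197.33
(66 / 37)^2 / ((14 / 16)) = 34848/9583 = 3.64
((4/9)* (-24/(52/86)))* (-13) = 688/3 = 229.33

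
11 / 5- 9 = -34/5 = -6.80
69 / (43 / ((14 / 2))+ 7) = 21/4 = 5.25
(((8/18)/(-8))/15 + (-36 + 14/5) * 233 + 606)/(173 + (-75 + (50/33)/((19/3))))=-6819043/93960 = -72.57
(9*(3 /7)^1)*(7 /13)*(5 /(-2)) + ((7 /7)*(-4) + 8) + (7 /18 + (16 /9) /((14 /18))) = 1.48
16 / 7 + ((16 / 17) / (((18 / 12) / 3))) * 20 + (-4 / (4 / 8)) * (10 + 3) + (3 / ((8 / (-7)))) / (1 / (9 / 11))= -693403/10472 = -66.21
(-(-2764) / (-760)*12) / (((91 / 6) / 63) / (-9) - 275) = 2014956/12697985 = 0.16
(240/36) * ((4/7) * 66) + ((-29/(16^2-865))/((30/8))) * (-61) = 78956/315 = 250.65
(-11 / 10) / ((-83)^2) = -11/68890 = 0.00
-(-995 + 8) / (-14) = -141/2 = -70.50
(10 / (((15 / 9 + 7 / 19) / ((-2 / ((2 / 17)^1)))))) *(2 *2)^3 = -155040/29 = -5346.21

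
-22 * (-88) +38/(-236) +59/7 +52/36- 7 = 14412385/7434 = 1938.71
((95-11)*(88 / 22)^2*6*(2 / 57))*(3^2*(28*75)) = 101606400/19 = 5347705.26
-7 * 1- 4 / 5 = -39/5 = -7.80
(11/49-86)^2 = 17665209/2401 = 7357.44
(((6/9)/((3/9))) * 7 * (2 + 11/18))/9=329/81 = 4.06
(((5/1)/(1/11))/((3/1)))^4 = 9150625/81 = 112970.68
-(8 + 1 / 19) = -8.05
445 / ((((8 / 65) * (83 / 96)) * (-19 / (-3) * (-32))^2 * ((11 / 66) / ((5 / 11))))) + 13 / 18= 1.00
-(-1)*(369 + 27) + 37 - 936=-503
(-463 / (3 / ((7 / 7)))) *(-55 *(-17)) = -432905/3 = -144301.67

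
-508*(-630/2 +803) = -247904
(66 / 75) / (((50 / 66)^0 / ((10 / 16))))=11/20 = 0.55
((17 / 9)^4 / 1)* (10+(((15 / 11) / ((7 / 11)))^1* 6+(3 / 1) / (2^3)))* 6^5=434643284/189 = 2299699.92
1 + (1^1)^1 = 2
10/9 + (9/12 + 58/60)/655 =131309/117900 = 1.11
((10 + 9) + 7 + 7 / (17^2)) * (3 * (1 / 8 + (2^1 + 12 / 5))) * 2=4083903/5780 = 706.56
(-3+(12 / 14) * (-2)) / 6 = -11/14 = -0.79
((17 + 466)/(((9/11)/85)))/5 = 30107/3 = 10035.67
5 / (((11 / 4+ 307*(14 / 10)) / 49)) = 4900/8651 = 0.57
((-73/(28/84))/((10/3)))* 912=-299592/5 = -59918.40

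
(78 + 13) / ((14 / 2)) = 13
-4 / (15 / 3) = -4/5 = -0.80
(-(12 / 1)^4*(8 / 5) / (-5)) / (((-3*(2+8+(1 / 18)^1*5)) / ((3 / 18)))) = -165888/4625 = -35.87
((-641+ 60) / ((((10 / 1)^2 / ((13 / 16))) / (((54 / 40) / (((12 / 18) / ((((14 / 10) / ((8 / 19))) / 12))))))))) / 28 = -3874689/40960000 = -0.09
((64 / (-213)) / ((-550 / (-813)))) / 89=-8672/1737725 = 0.00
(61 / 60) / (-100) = -61/6000 = -0.01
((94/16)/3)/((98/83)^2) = 323783/230496 = 1.40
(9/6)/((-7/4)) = -6/7 = -0.86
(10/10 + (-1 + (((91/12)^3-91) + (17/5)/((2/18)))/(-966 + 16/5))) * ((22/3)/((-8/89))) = 109580449/3442176 = 31.83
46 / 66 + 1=56/33 = 1.70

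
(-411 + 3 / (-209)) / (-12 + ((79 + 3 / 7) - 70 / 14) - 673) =300657/446633 = 0.67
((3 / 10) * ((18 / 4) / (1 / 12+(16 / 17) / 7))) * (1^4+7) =77112/1555 = 49.59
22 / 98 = 11/49 = 0.22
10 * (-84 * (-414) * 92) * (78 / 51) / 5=166368384/17 = 9786375.53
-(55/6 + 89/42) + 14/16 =-583/56 = -10.41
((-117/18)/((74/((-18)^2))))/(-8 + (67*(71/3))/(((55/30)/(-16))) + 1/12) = 138996/67626121 = 0.00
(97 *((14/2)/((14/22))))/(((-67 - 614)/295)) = -314765/681 = -462.21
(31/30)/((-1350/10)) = -31/4050 = -0.01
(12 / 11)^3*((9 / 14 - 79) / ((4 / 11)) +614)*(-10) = -48204720/9317 = -5173.85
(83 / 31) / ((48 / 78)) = 4.35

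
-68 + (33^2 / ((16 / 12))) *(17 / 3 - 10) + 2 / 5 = -72137/20 = -3606.85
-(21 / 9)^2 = -49/9 = -5.44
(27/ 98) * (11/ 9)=33/98 = 0.34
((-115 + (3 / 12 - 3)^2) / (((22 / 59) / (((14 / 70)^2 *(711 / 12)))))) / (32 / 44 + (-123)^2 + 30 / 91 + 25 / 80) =-1025479/22721800 = -0.05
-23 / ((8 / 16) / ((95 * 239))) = -1044430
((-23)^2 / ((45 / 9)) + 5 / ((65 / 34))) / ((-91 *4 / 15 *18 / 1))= -2349/9464 = -0.25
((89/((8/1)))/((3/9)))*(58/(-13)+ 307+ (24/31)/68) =553429323/54808 = 10097.60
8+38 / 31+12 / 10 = 1616/155 = 10.43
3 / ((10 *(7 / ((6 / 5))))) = 9/175 = 0.05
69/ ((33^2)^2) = 23/395307 = 0.00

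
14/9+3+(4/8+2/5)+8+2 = 1391/90 = 15.46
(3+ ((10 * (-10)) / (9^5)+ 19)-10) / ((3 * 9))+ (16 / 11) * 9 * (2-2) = 708488/1594323 = 0.44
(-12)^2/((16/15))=135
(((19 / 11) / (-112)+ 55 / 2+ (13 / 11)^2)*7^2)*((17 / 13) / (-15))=-123.37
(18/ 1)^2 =324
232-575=-343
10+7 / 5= 57/5 = 11.40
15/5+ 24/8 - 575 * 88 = -50594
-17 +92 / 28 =-96/7 = -13.71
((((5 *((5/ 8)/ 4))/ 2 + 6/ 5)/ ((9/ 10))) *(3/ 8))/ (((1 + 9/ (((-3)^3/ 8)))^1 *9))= -509/11520 = -0.04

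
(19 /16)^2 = 361/256 = 1.41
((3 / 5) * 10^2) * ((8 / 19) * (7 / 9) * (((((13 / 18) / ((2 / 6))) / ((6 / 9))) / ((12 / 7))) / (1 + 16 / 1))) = 6370/2907 = 2.19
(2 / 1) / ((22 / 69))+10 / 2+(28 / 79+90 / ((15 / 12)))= 72672/869 = 83.63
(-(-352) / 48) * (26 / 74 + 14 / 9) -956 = -941074/999 = -942.02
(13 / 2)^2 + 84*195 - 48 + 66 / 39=851549/52 = 16375.94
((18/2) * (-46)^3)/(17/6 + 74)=-5256144/461 = -11401.61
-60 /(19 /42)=-2520/19 = -132.63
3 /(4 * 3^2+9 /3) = 1/13 = 0.08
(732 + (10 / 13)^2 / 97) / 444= 2999944/1819623 = 1.65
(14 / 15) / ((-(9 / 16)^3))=-57344/10935 = -5.24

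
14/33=0.42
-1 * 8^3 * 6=-3072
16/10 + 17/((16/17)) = 1573/80 = 19.66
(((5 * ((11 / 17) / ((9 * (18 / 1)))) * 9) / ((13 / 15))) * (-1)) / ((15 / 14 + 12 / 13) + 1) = -0.07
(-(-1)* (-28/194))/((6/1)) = -7/291 = -0.02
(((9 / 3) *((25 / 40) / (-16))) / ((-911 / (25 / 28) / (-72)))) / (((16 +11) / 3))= -375/408128 = 0.00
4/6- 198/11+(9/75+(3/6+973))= 143443/150 = 956.29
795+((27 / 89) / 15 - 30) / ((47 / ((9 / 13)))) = 216036456/271895 = 794.56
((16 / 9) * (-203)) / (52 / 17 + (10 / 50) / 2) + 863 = 3618719/4833 = 748.75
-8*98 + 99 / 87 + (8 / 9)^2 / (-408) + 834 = 6126041/119799 = 51.14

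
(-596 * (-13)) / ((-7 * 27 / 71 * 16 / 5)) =-687635/756 = -909.57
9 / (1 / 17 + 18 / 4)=306/155 = 1.97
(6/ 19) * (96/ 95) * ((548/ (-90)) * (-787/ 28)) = 3450208/63175 = 54.61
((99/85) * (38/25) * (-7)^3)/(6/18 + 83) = -1935549/265625 = -7.29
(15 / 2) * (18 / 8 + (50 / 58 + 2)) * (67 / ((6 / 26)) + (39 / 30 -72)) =3907277/464 = 8420.86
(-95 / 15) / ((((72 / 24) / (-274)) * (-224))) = -2603/1008 = -2.58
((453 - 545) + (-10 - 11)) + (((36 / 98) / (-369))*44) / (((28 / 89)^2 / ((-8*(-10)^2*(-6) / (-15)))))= 28.62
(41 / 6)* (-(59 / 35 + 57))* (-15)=42107/7 = 6015.29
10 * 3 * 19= 570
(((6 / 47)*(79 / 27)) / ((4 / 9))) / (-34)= -79/3196 = -0.02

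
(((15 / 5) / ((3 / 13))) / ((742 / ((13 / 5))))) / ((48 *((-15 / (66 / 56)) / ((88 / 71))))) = -20449/221264400 = 0.00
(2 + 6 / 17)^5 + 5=109499285/1419857 = 77.12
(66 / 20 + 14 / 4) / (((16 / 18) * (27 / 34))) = 289/30 = 9.63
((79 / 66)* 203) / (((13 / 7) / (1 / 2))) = 112259/1716 = 65.42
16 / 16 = 1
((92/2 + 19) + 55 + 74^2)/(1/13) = 72748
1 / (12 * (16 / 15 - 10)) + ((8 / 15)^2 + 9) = 1118579/120600 = 9.28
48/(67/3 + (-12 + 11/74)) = 10656/2327 = 4.58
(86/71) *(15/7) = 1290/497 = 2.60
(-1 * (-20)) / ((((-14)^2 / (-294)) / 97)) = -2910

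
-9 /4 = -2.25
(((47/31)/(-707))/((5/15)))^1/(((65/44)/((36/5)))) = -223344/7123025 = -0.03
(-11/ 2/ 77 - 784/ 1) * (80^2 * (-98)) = 491769600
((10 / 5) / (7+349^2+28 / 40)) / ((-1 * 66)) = -10/40196871 = 0.00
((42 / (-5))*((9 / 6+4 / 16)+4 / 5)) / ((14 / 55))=-1683/20 = -84.15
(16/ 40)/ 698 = 1/1745 = 0.00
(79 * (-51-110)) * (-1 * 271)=3446849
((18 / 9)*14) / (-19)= -28/19 = -1.47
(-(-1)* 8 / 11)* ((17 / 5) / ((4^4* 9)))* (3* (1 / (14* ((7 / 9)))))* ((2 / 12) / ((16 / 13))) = 221/5519360 = 0.00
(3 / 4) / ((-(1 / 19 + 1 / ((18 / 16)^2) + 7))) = -4617/48280 = -0.10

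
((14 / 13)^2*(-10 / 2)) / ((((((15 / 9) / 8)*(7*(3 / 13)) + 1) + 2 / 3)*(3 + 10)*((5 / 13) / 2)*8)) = -1176/8125 = -0.14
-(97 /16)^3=-912673/4096 = -222.82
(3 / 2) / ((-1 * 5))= -3/10 = -0.30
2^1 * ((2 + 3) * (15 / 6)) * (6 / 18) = 25/3 = 8.33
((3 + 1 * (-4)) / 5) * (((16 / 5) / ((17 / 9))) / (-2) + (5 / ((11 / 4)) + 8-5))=-3713/4675 = -0.79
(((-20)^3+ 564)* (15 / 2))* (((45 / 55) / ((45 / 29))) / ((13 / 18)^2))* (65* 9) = -32979960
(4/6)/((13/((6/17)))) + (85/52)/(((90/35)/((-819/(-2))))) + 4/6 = 2768659/10608 = 261.00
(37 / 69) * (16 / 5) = 592/345 = 1.72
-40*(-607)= 24280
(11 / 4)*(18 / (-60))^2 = 99/400 = 0.25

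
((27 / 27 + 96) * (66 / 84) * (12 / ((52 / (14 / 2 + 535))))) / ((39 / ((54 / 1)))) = 15614478/1183 = 13199.05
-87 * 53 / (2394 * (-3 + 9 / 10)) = 7685/8379 = 0.92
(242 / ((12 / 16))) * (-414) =-133584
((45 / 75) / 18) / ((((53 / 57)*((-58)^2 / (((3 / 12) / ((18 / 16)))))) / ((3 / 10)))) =19/26743800 = 0.00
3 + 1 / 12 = 37/12 = 3.08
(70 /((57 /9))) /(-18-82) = -21/190 = -0.11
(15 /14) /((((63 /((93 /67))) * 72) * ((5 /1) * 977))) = 31/461878704 = 0.00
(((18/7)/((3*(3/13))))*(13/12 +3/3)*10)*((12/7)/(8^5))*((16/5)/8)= 325/200704 = 0.00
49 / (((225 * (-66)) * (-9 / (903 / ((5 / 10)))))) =14749/22275 = 0.66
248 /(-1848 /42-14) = -124/29 = -4.28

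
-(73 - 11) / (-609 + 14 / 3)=186/1813 = 0.10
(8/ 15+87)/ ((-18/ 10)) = -1313/27 = -48.63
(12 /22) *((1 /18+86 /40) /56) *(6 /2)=397/6160 = 0.06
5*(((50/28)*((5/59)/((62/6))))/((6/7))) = 625/7316 = 0.09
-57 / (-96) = 19/32 = 0.59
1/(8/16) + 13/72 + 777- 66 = 51349/72 = 713.18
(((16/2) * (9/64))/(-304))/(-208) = 9/505856 = 0.00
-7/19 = -0.37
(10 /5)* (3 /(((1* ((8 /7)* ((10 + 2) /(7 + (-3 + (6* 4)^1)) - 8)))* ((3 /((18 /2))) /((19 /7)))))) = -1197/212 = -5.65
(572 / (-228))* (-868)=2177.61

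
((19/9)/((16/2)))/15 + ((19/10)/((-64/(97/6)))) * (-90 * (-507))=-378432101/17280 = -21900.01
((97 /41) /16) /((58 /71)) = 6887/38048 = 0.18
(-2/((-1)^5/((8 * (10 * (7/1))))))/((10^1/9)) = 1008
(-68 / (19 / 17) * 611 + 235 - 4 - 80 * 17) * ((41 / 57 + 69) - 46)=-327980328/361 = -908532.76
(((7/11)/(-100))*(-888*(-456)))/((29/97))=-68736528/7975 = -8619.00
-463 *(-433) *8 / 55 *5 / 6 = 801916/33 = 24300.48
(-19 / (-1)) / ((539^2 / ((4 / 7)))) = 76/2033647 = 0.00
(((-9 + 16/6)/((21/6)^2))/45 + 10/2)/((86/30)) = 32999/18963 = 1.74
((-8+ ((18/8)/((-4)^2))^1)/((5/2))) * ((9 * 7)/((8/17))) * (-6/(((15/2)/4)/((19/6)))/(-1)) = -3411849/800 = -4264.81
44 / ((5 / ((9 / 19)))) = 396/95 = 4.17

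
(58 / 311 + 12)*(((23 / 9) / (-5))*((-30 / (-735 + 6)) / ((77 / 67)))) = -11680780/52372089 = -0.22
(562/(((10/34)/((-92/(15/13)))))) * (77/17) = -690076.05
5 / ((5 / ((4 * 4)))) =16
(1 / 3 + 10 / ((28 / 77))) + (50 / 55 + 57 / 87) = 56267/1914 = 29.40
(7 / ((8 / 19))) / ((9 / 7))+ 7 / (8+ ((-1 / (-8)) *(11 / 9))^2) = 41335819/2994696 = 13.80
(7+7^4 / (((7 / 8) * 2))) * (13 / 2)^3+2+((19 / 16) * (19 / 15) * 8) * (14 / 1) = 45465401/120 = 378878.34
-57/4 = -14.25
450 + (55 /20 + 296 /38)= 35001/76 = 460.54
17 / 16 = 1.06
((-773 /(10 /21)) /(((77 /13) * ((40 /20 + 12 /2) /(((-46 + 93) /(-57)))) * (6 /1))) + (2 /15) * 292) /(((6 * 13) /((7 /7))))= 0.56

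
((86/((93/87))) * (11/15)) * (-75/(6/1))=-68585/93 = -737.47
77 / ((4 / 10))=385/2 = 192.50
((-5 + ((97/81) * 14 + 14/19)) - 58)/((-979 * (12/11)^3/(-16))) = -0.57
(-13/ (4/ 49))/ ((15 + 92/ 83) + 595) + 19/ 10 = 237583/144920 = 1.64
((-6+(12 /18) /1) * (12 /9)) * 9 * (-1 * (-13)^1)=-832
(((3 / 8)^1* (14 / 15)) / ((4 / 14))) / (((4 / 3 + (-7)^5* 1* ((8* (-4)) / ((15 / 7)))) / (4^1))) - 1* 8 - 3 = -82825189/7529576 = -11.00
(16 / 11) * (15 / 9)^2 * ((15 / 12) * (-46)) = -23000/99 = -232.32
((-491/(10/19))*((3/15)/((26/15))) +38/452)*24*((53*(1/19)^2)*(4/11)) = -211557768/1535105 = -137.81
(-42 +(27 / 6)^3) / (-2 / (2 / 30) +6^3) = 131/496 = 0.26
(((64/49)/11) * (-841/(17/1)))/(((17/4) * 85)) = -215296/13240535 = -0.02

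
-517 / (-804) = 517/804 = 0.64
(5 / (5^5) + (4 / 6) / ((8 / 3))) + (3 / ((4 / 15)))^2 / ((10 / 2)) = 255641/10000 = 25.56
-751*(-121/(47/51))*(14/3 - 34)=-135943016/47 = -2892404.60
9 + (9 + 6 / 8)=75/4 = 18.75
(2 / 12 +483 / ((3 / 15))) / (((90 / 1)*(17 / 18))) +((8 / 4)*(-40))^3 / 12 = -7248503/170 = -42638.25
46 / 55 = 0.84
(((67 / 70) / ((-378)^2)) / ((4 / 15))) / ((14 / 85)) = 5695/37340352 = 0.00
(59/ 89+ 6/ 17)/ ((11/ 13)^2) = 259753/183073 = 1.42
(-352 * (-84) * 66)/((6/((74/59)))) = 24068352/59 = 407938.17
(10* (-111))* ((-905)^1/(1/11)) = 11050050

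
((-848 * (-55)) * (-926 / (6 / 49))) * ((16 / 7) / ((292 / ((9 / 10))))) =-181392288/73 = -2484825.86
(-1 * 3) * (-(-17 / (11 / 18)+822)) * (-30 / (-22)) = 393120/121 = 3248.93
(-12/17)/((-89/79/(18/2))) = 5.64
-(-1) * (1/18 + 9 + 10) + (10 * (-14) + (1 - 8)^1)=-2303/18 = -127.94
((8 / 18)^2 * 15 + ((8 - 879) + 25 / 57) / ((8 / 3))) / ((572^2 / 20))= -301735/15258672 = -0.02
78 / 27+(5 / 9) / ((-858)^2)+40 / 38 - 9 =-5.06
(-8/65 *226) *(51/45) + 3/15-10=-40291/975 = -41.32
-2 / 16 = -1/8 = -0.12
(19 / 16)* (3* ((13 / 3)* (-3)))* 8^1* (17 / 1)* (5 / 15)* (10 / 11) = -20995/11 = -1908.64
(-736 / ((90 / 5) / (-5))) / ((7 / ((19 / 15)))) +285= 60857/189 = 321.99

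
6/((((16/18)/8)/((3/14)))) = 81/7 = 11.57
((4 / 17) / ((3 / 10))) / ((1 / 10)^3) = 40000/51 = 784.31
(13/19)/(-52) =-1/76 = -0.01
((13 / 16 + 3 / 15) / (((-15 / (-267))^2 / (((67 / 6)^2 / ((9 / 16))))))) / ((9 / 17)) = 604475273/4500 = 134327.84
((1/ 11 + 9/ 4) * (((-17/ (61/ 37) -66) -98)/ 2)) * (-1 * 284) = 77759129/1342 = 57942.72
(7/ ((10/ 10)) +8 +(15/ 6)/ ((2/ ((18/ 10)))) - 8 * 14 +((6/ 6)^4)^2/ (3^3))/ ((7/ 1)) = -13.53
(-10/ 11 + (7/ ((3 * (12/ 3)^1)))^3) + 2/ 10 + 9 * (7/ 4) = 1448353/95040 = 15.24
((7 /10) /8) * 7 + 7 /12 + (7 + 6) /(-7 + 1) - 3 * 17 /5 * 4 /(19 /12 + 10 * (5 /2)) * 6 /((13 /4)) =-3786347/995280 = -3.80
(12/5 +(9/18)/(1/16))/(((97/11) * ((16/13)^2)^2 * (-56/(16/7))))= -4084223/194682880 = -0.02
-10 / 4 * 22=-55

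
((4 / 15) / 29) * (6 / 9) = 8/1305 = 0.01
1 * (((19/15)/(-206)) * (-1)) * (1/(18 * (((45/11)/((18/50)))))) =209/6952500 = 0.00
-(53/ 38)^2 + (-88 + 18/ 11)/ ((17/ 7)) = -10127883/270028 = -37.51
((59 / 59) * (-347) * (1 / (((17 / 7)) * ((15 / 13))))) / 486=-31577/123930 = -0.25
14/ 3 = 4.67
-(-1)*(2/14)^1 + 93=652/7 = 93.14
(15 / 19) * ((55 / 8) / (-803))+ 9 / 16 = 12333/22192 = 0.56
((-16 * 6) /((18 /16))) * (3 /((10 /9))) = -1152/5 = -230.40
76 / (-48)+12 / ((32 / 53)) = 439/24 = 18.29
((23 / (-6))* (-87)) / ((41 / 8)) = 2668/41 = 65.07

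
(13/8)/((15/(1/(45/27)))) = 13/200 = 0.06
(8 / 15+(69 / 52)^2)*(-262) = -12189157/20280 = -601.04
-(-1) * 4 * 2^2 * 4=64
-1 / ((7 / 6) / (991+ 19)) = -6060/7 = -865.71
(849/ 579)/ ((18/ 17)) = 4811/3474 = 1.38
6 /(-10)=-3/5 = -0.60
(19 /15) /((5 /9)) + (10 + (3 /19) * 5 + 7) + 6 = 12383/475 = 26.07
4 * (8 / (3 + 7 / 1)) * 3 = 48/5 = 9.60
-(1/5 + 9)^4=-4477456/625 = -7163.93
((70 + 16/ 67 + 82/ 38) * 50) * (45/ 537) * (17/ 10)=515.67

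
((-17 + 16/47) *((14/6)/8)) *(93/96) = -56637/12032 = -4.71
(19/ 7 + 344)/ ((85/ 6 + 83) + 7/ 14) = 7281/2051 = 3.55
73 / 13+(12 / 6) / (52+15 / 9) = 11831/2093 = 5.65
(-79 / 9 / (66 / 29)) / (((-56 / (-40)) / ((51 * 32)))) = -3115760/693 = -4496.05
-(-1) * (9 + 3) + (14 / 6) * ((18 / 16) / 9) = 295/24 = 12.29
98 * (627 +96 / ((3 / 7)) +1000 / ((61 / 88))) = 13711278/61 = 224775.05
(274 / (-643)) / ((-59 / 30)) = 8220/37937 = 0.22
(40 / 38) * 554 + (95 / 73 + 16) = 832837/1387 = 600.46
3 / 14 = 0.21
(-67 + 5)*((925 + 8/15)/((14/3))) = -430373/35 = -12296.37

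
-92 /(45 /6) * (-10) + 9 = 395/3 = 131.67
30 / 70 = 3/7 = 0.43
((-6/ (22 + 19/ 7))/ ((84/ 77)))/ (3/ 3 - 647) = 77/223516 = 0.00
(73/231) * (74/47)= 5402/10857 = 0.50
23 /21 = 1.10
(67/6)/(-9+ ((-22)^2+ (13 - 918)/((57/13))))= 0.04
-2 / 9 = -0.22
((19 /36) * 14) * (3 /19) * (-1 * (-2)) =7/3 = 2.33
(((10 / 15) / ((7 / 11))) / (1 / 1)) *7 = 22/3 = 7.33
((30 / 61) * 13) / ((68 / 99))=19305/2074 = 9.31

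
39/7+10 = 109/7 = 15.57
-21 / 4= -5.25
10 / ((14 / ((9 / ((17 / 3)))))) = 135/119 = 1.13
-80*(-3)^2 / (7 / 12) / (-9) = 960/7 = 137.14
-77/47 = -1.64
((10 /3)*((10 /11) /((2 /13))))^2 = 422500/1089 = 387.97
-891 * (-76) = 67716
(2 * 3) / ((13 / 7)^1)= 42/13 = 3.23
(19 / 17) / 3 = 0.37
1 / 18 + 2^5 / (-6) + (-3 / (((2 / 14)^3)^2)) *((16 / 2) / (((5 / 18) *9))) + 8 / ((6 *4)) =-101649181/90 = -1129435.34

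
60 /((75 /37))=148/5 = 29.60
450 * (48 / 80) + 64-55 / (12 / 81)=-149/4 = -37.25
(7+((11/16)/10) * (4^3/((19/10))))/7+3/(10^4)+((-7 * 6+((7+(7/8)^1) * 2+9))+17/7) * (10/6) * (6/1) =-195354601/1330000 = -146.88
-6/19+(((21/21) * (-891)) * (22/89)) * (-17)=3743.89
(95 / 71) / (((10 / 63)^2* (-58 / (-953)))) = 71866683/82360 = 872.59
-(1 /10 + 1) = -1.10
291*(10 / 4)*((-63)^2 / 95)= 1154979/38 = 30394.18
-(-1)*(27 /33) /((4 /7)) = 63/44 = 1.43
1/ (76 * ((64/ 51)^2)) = 2601/311296 = 0.01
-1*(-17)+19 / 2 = 53/2 = 26.50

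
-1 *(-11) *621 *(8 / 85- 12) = -6912972/85 = -81329.08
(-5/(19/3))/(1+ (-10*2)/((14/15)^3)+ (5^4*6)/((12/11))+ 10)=-1715/7437854 = 0.00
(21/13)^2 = 441/169 = 2.61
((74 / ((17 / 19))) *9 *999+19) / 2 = 12641669/34 = 371813.79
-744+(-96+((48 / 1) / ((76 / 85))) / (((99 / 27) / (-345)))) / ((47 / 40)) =-50338872/9823 = -5124.59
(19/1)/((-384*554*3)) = -19/638208 = 0.00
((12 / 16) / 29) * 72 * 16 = 864/29 = 29.79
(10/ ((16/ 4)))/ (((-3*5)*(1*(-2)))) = 1/12 = 0.08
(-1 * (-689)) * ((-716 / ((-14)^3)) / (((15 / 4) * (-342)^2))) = 123331/300889890 = 0.00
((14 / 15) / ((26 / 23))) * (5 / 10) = 161/390 = 0.41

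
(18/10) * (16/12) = 12/5 = 2.40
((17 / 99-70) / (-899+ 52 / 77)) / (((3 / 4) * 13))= 193564/24279021 = 0.01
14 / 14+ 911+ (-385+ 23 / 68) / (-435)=9001039/9860 = 912.88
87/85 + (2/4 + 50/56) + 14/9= 85079/21420 = 3.97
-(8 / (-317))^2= -64/100489 = 0.00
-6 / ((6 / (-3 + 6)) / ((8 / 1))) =-24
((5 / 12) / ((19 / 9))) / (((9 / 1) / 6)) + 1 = 1.13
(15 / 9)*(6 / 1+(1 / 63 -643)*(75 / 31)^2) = -6262.61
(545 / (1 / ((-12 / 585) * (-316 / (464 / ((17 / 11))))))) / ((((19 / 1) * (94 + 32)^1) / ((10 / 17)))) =43055/14891877 = 0.00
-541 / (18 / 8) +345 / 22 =-44503/198 = -224.76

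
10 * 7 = 70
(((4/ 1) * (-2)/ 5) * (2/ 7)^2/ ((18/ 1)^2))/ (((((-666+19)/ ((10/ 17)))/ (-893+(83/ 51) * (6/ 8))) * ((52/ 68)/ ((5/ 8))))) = -43315/162147258 = 0.00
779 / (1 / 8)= 6232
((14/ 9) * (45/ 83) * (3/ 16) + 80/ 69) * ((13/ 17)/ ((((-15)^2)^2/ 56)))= 1098643/985759875 = 0.00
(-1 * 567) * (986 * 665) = -371776230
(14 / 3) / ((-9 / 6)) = -28/9 = -3.11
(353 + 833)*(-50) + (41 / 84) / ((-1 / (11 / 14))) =-69737251/1176 = -59300.38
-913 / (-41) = 22.27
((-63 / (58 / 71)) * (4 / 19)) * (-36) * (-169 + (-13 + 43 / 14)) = -104582.61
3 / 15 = 0.20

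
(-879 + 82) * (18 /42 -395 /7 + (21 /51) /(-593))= 449940771/10081 = 44632.55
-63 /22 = -2.86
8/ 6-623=-1865/3 = -621.67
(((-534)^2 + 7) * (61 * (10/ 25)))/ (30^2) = 17394943/2250 = 7731.09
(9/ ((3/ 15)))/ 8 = 45/8 = 5.62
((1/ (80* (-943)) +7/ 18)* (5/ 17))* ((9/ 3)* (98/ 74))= 12937519/28471056 = 0.45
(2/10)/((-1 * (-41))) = 1/205 = 0.00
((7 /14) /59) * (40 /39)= 20/2301 = 0.01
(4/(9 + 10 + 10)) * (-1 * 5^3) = -500/29 = -17.24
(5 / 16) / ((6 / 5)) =0.26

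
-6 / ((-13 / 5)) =2.31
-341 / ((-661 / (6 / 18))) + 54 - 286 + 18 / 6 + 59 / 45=-6767491/29745 = -227.52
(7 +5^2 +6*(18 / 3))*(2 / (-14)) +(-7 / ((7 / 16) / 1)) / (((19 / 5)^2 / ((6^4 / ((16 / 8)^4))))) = -99.46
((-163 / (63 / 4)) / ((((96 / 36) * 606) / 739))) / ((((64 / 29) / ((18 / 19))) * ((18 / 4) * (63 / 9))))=-3493253/54161856 = -0.06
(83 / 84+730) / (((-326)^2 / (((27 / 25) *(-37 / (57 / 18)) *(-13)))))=797440761/706735400 = 1.13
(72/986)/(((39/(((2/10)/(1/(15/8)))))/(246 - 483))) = -2133/12818 = -0.17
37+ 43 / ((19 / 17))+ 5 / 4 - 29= 3627/76 = 47.72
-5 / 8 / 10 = -1/16 = -0.06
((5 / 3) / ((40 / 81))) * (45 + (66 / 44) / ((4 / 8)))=162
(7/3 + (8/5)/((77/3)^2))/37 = 207731/3290595 = 0.06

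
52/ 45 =1.16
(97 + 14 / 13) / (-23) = -1275/299 = -4.26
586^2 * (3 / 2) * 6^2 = 18543384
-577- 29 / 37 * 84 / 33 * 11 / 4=-21552/37 = -582.49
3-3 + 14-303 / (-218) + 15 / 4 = 8345/436 = 19.14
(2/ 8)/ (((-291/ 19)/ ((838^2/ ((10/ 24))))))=-13342636/485 = -27510.59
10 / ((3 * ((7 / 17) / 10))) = 1700/21 = 80.95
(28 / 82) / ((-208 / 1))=-7/4264 = 0.00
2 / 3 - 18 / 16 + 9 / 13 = 73/312 = 0.23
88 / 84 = 22/21 = 1.05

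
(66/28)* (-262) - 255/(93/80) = -181613/217 = -836.93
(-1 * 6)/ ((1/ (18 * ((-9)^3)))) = 78732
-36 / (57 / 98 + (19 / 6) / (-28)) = -42336/551 = -76.83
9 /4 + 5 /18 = 91/36 = 2.53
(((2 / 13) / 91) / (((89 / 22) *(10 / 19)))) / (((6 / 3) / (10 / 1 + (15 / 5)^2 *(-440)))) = -165110/105287 = -1.57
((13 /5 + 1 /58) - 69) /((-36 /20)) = 2139/58 = 36.88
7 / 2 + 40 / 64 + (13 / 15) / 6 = 1537/360 = 4.27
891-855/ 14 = 11619/14 = 829.93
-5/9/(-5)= 1/9 = 0.11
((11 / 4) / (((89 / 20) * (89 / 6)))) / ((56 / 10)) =825/110894 = 0.01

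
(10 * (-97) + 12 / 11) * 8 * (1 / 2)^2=-21316/11 = -1937.82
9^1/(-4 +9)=9/5 = 1.80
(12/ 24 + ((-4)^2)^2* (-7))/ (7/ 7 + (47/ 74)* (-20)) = 132571/866 = 153.08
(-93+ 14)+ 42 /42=-78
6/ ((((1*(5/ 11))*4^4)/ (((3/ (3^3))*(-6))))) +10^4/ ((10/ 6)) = 1919989/320 = 5999.97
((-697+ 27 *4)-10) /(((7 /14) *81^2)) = -1198/6561 = -0.18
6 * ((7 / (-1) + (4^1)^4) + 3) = 1512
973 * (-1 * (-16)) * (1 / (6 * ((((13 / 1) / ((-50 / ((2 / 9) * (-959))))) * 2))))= 23.41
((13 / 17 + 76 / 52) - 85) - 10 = -20503/221 = -92.77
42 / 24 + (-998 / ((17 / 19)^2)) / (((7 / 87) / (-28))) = 501508999/1156 = 433831.31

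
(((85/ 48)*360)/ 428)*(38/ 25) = 969/428 = 2.26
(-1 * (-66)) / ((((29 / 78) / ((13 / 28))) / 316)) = 5286996/203 = 26044.32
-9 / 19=-0.47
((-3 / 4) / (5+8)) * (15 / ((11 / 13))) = -1.02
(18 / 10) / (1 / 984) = 8856/5 = 1771.20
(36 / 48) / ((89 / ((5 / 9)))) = 5/1068 = 0.00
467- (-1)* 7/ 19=8880/19 = 467.37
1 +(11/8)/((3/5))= 79/24 = 3.29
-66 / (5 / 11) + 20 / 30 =-2168/15 = -144.53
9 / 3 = 3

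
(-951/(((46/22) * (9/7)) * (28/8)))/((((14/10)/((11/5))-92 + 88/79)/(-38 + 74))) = 72724872/1803821 = 40.32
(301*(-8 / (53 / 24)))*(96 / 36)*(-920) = 141783040/53 = 2675151.70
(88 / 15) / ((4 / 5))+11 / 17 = 407/51 = 7.98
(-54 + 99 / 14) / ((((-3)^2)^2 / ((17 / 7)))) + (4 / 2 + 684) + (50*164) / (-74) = 573.78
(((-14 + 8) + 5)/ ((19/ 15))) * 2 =-30/19 = -1.58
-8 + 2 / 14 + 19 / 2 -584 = -8153/14 = -582.36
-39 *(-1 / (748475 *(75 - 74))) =3/57575 = 0.00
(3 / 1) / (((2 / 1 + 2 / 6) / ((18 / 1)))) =23.14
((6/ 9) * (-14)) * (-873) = 8148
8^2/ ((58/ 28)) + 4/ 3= 2804/87 = 32.23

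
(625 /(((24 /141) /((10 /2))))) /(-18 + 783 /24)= 146875/117 = 1255.34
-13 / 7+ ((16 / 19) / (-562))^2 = -1.86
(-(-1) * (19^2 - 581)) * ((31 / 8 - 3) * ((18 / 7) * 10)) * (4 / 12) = -1650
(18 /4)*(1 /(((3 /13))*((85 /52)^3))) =2741856/614125 = 4.46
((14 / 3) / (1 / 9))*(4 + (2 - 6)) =0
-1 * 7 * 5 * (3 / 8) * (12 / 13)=-315/26 = -12.12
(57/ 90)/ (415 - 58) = 19/10710 = 0.00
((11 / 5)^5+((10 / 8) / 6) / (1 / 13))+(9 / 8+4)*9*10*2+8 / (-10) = 73195849/75000 = 975.94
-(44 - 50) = 6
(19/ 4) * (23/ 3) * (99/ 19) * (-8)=-1518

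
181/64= 2.83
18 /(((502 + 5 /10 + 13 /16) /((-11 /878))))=-1584/3535267 = 0.00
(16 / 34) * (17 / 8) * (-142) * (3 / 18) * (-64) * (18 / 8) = 3408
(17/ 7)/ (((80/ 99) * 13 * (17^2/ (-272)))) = -99/455 = -0.22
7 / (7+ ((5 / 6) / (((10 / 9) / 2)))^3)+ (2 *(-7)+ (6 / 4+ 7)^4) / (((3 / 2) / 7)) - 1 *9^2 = 48235549/1992 = 24214.63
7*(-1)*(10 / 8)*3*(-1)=105/4 = 26.25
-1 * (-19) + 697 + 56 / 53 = 38004/53 = 717.06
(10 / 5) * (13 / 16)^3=2197/2048 = 1.07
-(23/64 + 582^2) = -21678359/64 = -338724.36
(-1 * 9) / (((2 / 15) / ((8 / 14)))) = -270/7 = -38.57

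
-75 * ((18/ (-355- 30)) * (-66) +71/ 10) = -10695/14 = -763.93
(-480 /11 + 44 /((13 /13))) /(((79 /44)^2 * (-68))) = -176/106097 = 0.00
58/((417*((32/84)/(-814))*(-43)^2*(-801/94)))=3883187/205865811 = 0.02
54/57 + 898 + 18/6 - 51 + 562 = 26846/19 = 1412.95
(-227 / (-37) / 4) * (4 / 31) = 227/1147 = 0.20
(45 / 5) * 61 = 549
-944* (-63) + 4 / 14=416306/7 = 59472.29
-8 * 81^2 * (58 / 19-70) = 66764736/19 = 3513933.47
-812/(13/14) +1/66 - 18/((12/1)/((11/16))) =-12018557/13728 = -875.48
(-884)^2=781456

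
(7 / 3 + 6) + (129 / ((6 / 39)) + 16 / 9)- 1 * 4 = 15203/18 = 844.61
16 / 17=0.94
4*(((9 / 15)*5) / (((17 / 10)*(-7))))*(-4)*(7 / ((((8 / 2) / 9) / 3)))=3240/17 = 190.59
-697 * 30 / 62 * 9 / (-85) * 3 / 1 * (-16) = -53136/31 = -1714.06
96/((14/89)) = 4272/7 = 610.29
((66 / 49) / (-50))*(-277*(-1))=-9141/1225 = -7.46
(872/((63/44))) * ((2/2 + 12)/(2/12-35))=-90688/399 = -227.29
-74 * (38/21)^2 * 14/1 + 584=-2808.25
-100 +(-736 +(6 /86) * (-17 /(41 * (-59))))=-86958161/104017 = -836.00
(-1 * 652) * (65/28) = -10595/7 = -1513.57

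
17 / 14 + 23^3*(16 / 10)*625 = 170338017/14 = 12167001.21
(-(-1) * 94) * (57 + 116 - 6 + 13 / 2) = 16309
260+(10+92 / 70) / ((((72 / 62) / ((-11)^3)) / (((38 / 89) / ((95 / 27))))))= -20459534/15575 = -1313.61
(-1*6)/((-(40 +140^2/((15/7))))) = 9/13780 = 0.00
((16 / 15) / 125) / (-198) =-8/185625 = 0.00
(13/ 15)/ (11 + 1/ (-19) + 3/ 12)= 988/12765 = 0.08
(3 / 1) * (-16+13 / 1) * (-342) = 3078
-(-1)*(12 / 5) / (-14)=-6/35 = -0.17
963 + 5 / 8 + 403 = 10933/8 = 1366.62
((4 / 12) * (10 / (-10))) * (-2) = 2/3 = 0.67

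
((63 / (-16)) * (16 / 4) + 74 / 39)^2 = 191.89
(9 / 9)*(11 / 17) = 11/17 = 0.65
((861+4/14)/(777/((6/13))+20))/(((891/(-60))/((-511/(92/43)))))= 189250310/23273217 = 8.13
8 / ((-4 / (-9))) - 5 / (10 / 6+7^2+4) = 2937/164 = 17.91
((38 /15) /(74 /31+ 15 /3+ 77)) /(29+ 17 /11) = 6479/6592320 = 0.00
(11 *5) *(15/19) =825/19 = 43.42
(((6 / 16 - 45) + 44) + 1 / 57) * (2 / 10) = -277/2280 = -0.12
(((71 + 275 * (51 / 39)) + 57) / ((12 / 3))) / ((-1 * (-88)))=1.39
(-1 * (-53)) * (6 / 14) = 159/7 = 22.71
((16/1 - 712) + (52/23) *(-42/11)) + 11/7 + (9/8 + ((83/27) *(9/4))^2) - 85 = -739.10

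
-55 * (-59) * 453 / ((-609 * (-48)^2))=-489995/467712 = -1.05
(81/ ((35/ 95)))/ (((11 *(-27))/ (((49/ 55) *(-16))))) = 10.55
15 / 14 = 1.07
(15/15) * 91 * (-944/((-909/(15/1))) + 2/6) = 146237/101 = 1447.89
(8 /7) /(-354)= -4/1239 = 0.00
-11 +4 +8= 1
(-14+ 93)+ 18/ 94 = 3722/47 = 79.19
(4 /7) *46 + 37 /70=26.81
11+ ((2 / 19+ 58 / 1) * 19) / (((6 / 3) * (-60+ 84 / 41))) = 146/99 = 1.47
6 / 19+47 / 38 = 59/38 = 1.55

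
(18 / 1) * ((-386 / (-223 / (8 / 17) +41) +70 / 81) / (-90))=-492538/1402515 = -0.35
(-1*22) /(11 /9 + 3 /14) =-2772/181 = -15.31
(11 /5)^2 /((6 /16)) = 968/75 = 12.91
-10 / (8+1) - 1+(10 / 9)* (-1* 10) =-119/9 = -13.22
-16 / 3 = -5.33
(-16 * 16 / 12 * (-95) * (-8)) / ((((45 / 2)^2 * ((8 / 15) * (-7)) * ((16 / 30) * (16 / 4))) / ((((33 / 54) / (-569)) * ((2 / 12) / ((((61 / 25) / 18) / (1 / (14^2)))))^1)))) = -26125/964320147 = 0.00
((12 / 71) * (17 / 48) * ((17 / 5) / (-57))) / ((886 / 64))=-2312/8964105 = 0.00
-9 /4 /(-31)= 9/124 = 0.07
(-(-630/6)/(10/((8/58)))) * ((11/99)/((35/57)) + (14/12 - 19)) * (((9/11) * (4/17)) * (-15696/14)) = 5517.93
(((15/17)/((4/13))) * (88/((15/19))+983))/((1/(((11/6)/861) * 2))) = 2347631/175644 = 13.37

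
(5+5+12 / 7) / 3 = 82/21 = 3.90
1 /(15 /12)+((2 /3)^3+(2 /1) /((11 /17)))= 6218/1485 = 4.19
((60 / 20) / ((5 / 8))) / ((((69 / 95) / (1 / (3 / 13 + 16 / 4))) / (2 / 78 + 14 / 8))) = 10526/3795 = 2.77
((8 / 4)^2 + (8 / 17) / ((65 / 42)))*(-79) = -375724/1105 = -340.02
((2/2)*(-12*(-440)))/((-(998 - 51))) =-5280/947 = -5.58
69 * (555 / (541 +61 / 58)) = 2221110/31439 = 70.65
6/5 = 1.20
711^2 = 505521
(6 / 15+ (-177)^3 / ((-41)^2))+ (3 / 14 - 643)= -463755837/117670 = -3941.16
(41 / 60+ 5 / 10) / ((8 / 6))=71/80 = 0.89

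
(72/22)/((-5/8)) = -288/55 = -5.24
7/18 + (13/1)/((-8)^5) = 114571/294912 = 0.39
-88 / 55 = -1.60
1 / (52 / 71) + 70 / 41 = 6551/2132 = 3.07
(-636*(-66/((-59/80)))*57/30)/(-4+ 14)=-3190176/295 = -10814.16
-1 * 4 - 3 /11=-4.27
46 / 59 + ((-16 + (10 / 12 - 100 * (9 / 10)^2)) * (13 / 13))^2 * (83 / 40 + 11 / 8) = 451795693/14160 = 31906.48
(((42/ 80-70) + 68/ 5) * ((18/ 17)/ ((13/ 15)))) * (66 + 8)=-2232765/442 = -5051.50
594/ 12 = 99/2 = 49.50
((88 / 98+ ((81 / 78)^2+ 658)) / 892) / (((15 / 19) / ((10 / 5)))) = 138453361/73866520 = 1.87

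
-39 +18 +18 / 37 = -759/37 = -20.51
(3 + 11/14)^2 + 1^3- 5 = 2025/196 = 10.33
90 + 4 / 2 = 92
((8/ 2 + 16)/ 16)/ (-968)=-5/3872 = 0.00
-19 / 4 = -4.75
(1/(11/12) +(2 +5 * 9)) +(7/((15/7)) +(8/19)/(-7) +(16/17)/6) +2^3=7393438/124355 = 59.45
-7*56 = -392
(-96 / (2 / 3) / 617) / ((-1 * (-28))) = -0.01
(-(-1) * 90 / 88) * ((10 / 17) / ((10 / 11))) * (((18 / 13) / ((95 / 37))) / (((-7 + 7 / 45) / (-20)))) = 674325/646646 = 1.04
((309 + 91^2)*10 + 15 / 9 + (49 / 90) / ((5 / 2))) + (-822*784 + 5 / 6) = -251345377/450 = -558545.28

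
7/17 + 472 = 8031/17 = 472.41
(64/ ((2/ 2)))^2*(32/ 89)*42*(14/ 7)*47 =517472256/89 = 5814295.01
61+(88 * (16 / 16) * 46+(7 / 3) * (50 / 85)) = 209629/51 = 4110.37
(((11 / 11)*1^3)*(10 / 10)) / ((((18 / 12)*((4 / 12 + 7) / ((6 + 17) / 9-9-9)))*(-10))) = 139/990 = 0.14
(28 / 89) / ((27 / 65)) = 1820/2403 = 0.76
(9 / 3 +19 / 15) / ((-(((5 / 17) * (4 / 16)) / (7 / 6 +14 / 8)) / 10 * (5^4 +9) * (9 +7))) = -0.17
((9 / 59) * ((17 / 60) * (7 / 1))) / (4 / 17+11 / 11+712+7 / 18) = 54621/128837710 = 0.00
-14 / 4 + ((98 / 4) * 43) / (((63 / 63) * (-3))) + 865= 1531/3 = 510.33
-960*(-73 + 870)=-765120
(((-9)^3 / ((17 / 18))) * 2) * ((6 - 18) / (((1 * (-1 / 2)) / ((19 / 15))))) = -3989088/85 = -46930.45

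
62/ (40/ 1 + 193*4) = 31/406 = 0.08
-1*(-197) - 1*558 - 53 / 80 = -28933/80 = -361.66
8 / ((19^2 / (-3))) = -24/361 = -0.07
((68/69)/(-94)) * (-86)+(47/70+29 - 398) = -83409589/227010 = -367.43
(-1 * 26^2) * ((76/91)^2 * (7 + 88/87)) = -16103488/4263 = -3777.50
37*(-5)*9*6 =-9990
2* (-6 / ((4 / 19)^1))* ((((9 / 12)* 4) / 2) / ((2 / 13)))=-555.75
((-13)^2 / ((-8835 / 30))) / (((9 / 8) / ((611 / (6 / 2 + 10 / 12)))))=-3304288/40641 = -81.30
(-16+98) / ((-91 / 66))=-5412/91 = -59.47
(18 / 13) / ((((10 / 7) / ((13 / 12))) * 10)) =21/200 = 0.10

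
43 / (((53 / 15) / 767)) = 494715/53 = 9334.25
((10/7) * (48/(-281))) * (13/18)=-1040/5901 = -0.18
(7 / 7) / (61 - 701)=-1/640 = 0.00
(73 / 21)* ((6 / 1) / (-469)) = -146/3283 = -0.04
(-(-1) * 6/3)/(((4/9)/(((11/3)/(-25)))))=-33/50 = -0.66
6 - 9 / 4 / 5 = 111/20 = 5.55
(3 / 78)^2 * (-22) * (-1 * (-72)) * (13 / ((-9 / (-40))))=-135.38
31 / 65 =0.48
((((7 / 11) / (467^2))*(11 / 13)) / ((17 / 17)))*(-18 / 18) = -7/2835157 = 0.00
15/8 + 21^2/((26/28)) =49587/104 = 476.80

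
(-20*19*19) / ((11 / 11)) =-7220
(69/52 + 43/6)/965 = 265/30108 = 0.01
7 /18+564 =564.39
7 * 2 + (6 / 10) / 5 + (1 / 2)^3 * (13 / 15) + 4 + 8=15737/600 = 26.23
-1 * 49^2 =-2401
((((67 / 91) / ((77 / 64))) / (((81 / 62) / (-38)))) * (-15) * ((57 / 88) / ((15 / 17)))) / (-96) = -12746549/6243237 = -2.04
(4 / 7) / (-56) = -1/98 = -0.01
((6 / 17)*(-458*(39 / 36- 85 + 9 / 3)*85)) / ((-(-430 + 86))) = 1111795/344 = 3231.96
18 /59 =0.31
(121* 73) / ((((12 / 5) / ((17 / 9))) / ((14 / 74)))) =5255635/3996 = 1315.22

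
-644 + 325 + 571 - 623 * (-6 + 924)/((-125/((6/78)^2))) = 5895414/21125 = 279.07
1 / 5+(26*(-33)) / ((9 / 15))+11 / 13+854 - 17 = -38477/65 = -591.95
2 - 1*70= -68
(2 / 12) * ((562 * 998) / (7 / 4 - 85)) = -1121752/999 = -1122.87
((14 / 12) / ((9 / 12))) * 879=4102/3 = 1367.33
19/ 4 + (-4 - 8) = -29/4 = -7.25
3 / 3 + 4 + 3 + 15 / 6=21/2 = 10.50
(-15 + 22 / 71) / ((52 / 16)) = -4172/923 = -4.52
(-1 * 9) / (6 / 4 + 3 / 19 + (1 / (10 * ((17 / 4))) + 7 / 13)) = -41990/10357 = -4.05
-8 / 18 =-4/9 = -0.44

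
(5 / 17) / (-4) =-0.07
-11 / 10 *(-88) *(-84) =-40656/5 = -8131.20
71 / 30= 2.37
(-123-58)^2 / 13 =32761/13 = 2520.08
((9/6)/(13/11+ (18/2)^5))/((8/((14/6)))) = 77/10392832 = 0.00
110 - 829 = -719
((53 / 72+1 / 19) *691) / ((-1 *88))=-745589/120384 = -6.19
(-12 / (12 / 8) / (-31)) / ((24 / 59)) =59/93 = 0.63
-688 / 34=-344/17 = -20.24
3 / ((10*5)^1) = 3/50 = 0.06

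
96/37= 2.59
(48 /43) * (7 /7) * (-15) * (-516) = 8640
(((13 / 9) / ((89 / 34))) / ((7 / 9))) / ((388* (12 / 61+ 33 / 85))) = 1145885/366574446 = 0.00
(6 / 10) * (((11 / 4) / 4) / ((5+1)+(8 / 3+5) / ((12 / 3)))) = 99/1900 = 0.05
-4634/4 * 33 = -76461/2 = -38230.50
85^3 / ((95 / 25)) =3070625/19 = 161611.84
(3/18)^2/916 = 1/32976 = 0.00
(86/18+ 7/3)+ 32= 352/9 = 39.11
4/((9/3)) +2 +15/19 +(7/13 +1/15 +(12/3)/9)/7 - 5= -56584/77805 = -0.73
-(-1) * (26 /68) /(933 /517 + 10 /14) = 47047/309944 = 0.15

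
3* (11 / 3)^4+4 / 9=14653/27 = 542.70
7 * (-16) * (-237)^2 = -6290928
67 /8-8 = 3/8 = 0.38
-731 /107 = -6.83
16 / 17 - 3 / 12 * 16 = -52/17 = -3.06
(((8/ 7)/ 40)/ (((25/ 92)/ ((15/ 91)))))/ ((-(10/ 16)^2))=-17664/398125 = -0.04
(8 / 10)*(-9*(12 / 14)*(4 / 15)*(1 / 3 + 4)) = -1248/175 = -7.13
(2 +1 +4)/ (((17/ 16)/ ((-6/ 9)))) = -224/51 = -4.39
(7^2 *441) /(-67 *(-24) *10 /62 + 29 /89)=59619231/716459 = 83.21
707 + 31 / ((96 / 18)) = 11405/16 = 712.81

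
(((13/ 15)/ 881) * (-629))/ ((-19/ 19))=8177/13215 = 0.62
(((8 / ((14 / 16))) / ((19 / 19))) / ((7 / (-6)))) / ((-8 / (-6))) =-288/49 = -5.88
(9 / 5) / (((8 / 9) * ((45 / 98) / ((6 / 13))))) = 1323/650 = 2.04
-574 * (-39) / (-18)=-3731/3 = -1243.67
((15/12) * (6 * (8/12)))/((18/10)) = 2.78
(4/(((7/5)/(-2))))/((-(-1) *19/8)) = -320/133 = -2.41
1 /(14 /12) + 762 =5340/7 = 762.86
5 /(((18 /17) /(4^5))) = 43520/9 = 4835.56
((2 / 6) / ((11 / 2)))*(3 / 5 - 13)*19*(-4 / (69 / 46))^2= -150784/1485 = -101.54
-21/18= -7/6 = -1.17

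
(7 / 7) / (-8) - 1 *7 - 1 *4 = -89/8 = -11.12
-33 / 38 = -0.87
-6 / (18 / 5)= -5/3 = -1.67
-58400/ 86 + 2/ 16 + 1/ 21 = -4904353/7224 = -678.90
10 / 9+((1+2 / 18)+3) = 47/9 = 5.22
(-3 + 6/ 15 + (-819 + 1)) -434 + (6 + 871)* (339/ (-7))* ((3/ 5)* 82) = -73180449/35 = -2090869.97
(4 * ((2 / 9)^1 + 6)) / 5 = 224/45 = 4.98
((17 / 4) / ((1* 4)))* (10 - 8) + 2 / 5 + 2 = 181/40 = 4.52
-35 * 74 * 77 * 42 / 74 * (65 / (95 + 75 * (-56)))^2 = -19129110/674041 = -28.38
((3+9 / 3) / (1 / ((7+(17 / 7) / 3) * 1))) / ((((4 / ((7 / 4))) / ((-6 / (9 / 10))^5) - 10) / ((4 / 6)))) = -131200000/42000729 = -3.12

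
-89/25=-3.56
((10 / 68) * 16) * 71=2840/17 = 167.06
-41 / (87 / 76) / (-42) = 1558/1827 = 0.85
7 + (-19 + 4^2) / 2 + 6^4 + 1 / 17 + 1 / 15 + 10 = 668929/510 = 1311.63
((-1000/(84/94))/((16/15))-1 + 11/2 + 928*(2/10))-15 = -874.01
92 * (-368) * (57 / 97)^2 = -109998144/9409 = -11690.74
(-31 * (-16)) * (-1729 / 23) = -857584/23 = -37286.26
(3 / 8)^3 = 27/512 = 0.05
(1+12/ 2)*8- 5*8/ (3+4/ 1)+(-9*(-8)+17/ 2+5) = 1901/14 = 135.79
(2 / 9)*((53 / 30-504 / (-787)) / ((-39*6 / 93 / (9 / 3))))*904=-796315972/1381185 = -576.55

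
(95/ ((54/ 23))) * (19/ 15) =8303/162 = 51.25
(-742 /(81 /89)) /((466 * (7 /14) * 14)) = -4717/18873 = -0.25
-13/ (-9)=13/9 = 1.44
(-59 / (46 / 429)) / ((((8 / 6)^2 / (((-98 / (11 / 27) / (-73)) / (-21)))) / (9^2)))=105678027/26864 = 3933.82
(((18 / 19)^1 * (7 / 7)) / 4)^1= 9/38 = 0.24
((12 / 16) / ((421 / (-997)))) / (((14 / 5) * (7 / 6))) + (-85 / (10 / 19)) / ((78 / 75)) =-41790605/268177 = -155.83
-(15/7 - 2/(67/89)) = 241/469 = 0.51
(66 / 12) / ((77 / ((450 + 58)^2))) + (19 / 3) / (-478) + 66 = 185694263/10038 = 18499.13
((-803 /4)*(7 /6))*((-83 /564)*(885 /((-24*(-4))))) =137630185/433152 = 317.74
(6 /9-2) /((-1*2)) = 2/3 = 0.67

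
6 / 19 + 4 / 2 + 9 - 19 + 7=-13/19 = -0.68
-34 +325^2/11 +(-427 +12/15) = 502814/55 = 9142.07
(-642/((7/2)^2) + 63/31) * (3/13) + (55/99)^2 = -11.32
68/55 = 1.24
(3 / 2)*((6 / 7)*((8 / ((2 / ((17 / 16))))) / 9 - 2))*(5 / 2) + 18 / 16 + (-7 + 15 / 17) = -2357/238 = -9.90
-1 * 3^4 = -81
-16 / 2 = -8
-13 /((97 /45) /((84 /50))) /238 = -351/8245 = -0.04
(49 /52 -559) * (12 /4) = -87057/52 = -1674.17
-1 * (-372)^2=-138384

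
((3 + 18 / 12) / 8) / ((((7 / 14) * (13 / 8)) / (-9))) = -81/13 = -6.23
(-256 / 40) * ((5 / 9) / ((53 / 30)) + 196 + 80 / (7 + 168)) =-1259.34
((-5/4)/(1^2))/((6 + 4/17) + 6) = -85/832 = -0.10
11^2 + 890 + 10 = 1021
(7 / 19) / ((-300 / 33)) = -0.04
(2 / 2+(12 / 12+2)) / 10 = 0.40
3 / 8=0.38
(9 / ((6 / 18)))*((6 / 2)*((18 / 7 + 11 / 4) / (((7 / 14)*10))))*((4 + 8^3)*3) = 4670703/35 = 133448.66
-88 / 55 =-8/5 = -1.60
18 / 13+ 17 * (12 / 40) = 843/130 = 6.48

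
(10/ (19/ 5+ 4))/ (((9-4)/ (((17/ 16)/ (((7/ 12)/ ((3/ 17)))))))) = 15/182 = 0.08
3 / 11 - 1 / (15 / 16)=-0.79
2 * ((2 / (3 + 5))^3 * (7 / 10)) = 7/320 = 0.02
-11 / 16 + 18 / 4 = 61/16 = 3.81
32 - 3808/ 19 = -3200/19 = -168.42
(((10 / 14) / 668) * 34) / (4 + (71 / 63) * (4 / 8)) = 153/19205 = 0.01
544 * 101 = 54944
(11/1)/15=11/15 = 0.73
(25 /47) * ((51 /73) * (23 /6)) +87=606769/6862 = 88.42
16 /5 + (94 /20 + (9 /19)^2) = 29329/3610 = 8.12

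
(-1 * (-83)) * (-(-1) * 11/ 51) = 913/51 = 17.90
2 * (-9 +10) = 2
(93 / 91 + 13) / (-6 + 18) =1.17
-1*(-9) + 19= 28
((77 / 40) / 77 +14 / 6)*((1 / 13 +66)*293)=71227421/1560 = 45658.60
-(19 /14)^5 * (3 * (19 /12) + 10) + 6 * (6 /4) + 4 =-118122993/2151296 = -54.91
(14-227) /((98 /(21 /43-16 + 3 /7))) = 483510/14749 = 32.78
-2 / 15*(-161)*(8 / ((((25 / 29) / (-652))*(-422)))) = 24353504/79125 = 307.79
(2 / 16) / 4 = 1/32 = 0.03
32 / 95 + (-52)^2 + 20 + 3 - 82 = 251307/95 = 2645.34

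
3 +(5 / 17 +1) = 73/17 = 4.29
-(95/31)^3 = -857375/29791 = -28.78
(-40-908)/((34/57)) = -1589.29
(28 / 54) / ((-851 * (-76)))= 7/873126 = 0.00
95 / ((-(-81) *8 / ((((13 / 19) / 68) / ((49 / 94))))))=3055/1079568 = 0.00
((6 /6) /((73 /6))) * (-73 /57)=-2/19 = -0.11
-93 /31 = -3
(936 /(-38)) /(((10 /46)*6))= -1794/95 = -18.88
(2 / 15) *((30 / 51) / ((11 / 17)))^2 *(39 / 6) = 260/363 = 0.72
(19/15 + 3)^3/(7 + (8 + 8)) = 262144/77625 = 3.38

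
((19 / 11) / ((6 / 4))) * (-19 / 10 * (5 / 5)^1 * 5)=-361/33 = -10.94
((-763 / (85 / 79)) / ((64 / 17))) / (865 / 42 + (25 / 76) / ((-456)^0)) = -24050523/2671600 = -9.00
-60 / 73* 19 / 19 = -60/73 = -0.82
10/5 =2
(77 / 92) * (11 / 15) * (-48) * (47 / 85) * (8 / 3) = -1273888/29325 = -43.44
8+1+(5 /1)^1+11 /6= 15.83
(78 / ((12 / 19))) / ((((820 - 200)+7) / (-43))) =-559/66 = -8.47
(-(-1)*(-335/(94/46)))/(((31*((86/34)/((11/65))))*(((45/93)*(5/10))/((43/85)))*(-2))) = 16951/45825 = 0.37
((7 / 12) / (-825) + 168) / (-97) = -1.73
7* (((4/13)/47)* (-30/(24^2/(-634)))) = 11095/7332 = 1.51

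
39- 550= -511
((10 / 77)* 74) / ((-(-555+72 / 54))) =2220/127897 = 0.02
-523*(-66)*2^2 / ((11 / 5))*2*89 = 11171280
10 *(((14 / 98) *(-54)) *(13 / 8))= -1755/14 = -125.36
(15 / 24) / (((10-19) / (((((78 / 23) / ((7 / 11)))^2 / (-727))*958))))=48975355/18844567 = 2.60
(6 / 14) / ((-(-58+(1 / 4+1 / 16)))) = 48/6461 = 0.01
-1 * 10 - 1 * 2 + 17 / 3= -6.33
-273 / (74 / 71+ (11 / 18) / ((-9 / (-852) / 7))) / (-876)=174447/227267104 = 0.00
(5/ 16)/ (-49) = -5/784 = -0.01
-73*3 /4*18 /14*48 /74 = -11826/259 = -45.66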